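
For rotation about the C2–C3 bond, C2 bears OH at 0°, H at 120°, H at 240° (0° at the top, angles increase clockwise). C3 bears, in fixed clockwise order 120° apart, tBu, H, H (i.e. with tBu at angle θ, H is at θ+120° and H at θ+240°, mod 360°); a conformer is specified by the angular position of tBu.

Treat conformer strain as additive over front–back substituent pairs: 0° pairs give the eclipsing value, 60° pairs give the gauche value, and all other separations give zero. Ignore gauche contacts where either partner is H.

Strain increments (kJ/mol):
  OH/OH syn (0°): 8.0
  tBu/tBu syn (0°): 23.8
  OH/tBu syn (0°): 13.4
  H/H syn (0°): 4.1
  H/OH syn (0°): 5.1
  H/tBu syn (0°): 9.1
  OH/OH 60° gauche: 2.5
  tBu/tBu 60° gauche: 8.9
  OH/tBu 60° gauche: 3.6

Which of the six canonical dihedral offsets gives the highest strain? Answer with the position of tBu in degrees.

0°

tBu at 0° (eclipsed): OH(0°)/tBu(0°) eclipsed 13.4; H(120°)/H(120°) eclipsed 4.1; H(240°)/H(240°) eclipsed 4.1 → 21.6 kJ/mol.
tBu at 60° (staggered): OH(0°)/tBu(60°) gauche 3.6 → 3.6 kJ/mol.
tBu at 120° (eclipsed): OH(0°)/H(0°) eclipsed 5.1; H(120°)/tBu(120°) eclipsed 9.1; H(240°)/H(240°) eclipsed 4.1 → 18.3 kJ/mol.
tBu at 180° (staggered): no non-H gauche contacts → 0.0 kJ/mol.
tBu at 240° (eclipsed): OH(0°)/H(0°) eclipsed 5.1; H(120°)/H(120°) eclipsed 4.1; H(240°)/tBu(240°) eclipsed 9.1 → 18.3 kJ/mol.
tBu at 300° (staggered): OH(0°)/tBu(300°) gauche 3.6 → 3.6 kJ/mol.
The maximum (21.6 kJ/mol) occurs with tBu at 0°.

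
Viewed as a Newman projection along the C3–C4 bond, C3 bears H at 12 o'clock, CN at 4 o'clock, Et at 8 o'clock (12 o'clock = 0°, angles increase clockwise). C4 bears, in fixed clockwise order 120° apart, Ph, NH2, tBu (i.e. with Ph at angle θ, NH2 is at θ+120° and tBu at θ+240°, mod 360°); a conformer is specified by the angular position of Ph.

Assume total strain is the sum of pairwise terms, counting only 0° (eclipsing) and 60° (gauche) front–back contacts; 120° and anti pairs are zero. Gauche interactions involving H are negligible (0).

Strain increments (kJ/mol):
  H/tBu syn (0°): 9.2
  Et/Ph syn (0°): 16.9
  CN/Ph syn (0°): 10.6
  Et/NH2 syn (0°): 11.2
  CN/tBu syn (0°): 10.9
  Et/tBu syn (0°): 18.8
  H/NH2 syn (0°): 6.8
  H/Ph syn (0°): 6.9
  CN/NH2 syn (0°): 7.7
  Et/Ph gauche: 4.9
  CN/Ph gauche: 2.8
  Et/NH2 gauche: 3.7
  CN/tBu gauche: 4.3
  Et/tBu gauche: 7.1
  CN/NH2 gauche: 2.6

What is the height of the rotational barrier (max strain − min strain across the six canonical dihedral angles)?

Ph at 0° (eclipsed): H(0°)/Ph(0°) eclipsed 6.9; CN(120°)/NH2(120°) eclipsed 7.7; Et(240°)/tBu(240°) eclipsed 18.8 → 33.4 kJ/mol.
Ph at 60° (staggered): CN(120°)/Ph(60°) gauche 2.8; CN(120°)/NH2(180°) gauche 2.6; Et(240°)/NH2(180°) gauche 3.7; Et(240°)/tBu(300°) gauche 7.1 → 16.2 kJ/mol.
Ph at 120° (eclipsed): H(0°)/tBu(0°) eclipsed 9.2; CN(120°)/Ph(120°) eclipsed 10.6; Et(240°)/NH2(240°) eclipsed 11.2 → 31.0 kJ/mol.
Ph at 180° (staggered): CN(120°)/Ph(180°) gauche 2.8; CN(120°)/tBu(60°) gauche 4.3; Et(240°)/Ph(180°) gauche 4.9; Et(240°)/NH2(300°) gauche 3.7 → 15.7 kJ/mol.
Ph at 240° (eclipsed): H(0°)/NH2(0°) eclipsed 6.8; CN(120°)/tBu(120°) eclipsed 10.9; Et(240°)/Ph(240°) eclipsed 16.9 → 34.6 kJ/mol.
Ph at 300° (staggered): CN(120°)/NH2(60°) gauche 2.6; CN(120°)/tBu(180°) gauche 4.3; Et(240°)/Ph(300°) gauche 4.9; Et(240°)/tBu(180°) gauche 7.1 → 18.9 kJ/mol.
Max at 240° (34.6 kJ/mol), min at 180° (15.7 kJ/mol); barrier = 18.9 kJ/mol.

18.9 kJ/mol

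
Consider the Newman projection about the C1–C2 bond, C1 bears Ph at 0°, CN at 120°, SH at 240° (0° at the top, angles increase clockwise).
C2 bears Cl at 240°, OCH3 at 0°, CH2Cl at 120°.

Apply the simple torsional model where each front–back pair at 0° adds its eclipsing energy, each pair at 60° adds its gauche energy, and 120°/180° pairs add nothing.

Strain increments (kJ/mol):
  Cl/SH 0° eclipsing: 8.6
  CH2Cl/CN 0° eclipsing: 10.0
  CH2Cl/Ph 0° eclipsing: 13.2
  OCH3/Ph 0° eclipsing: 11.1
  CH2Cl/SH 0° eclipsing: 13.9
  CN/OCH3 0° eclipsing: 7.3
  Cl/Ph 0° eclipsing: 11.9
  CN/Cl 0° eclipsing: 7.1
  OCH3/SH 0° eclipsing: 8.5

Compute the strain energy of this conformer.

This conformer (eclipsed): Ph(0°)/OCH3(0°) eclipsed 11.1; CN(120°)/CH2Cl(120°) eclipsed 10.0; SH(240°)/Cl(240°) eclipsed 8.6 → 29.7 kJ/mol.

29.7 kJ/mol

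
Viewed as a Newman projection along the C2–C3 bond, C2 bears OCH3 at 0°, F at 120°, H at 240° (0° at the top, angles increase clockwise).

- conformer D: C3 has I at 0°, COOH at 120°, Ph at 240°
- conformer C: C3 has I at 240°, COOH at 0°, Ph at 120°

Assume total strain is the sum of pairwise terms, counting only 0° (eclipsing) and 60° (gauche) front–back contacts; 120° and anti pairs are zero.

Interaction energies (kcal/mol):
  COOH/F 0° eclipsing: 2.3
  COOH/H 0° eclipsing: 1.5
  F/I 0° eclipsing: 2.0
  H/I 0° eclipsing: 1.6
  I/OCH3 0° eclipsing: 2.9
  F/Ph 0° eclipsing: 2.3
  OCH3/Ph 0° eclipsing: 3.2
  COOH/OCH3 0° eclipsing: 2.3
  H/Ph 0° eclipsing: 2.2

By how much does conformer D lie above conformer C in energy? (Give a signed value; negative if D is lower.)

D is eclipsed. OCH3 at 0° is eclipsed with I at 0° (2.9); F at 120° is eclipsed with COOH at 120° (2.3); H at 240° is eclipsed with Ph at 240° (2.2). Total 7.4 kcal/mol.
C is eclipsed. OCH3 at 0° is eclipsed with COOH at 0° (2.3); F at 120° is eclipsed with Ph at 120° (2.3); H at 240° is eclipsed with I at 240° (1.6). Total 6.2 kcal/mol.
E(D) − E(C) = 7.4 − 6.2 = +1.2 kcal/mol.

+1.2 kcal/mol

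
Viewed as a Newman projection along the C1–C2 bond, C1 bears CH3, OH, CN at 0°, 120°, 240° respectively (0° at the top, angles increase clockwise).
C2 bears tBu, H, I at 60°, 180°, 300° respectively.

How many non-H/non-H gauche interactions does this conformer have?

Non-H gauche pairs: CH3(0°)/tBu(60°); CH3(0°)/I(300°); OH(120°)/tBu(60°); CN(240°)/I(300°) — 4 interactions.

4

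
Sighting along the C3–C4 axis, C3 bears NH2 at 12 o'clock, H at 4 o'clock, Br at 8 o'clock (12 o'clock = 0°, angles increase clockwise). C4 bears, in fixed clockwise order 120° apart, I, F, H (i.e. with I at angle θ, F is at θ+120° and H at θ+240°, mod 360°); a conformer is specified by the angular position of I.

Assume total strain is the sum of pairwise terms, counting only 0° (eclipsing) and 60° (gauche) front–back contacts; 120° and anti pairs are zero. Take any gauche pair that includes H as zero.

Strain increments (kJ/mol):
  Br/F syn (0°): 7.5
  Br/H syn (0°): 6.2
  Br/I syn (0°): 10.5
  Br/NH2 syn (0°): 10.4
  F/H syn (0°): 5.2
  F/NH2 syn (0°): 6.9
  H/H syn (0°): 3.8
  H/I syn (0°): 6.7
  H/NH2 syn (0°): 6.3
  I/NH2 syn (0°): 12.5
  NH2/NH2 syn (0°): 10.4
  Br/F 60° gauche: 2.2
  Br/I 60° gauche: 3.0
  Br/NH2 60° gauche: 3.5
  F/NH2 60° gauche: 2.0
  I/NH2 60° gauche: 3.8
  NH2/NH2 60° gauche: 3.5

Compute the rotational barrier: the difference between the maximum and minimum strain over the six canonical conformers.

I at 0° (eclipsed): NH2(0°)/I(0°) eclipsed 12.5; H(120°)/F(120°) eclipsed 5.2; Br(240°)/H(240°) eclipsed 6.2 → 23.9 kJ/mol.
I at 60° (staggered): NH2(0°)/I(60°) gauche 3.8; Br(240°)/F(180°) gauche 2.2 → 6.0 kJ/mol.
I at 120° (eclipsed): NH2(0°)/H(0°) eclipsed 6.3; H(120°)/I(120°) eclipsed 6.7; Br(240°)/F(240°) eclipsed 7.5 → 20.5 kJ/mol.
I at 180° (staggered): NH2(0°)/F(300°) gauche 2.0; Br(240°)/I(180°) gauche 3.0; Br(240°)/F(300°) gauche 2.2 → 7.2 kJ/mol.
I at 240° (eclipsed): NH2(0°)/F(0°) eclipsed 6.9; H(120°)/H(120°) eclipsed 3.8; Br(240°)/I(240°) eclipsed 10.5 → 21.2 kJ/mol.
I at 300° (staggered): NH2(0°)/I(300°) gauche 3.8; NH2(0°)/F(60°) gauche 2.0; Br(240°)/I(300°) gauche 3.0 → 8.8 kJ/mol.
Max at 0° (23.9 kJ/mol), min at 60° (6.0 kJ/mol); barrier = 17.9 kJ/mol.

17.9 kJ/mol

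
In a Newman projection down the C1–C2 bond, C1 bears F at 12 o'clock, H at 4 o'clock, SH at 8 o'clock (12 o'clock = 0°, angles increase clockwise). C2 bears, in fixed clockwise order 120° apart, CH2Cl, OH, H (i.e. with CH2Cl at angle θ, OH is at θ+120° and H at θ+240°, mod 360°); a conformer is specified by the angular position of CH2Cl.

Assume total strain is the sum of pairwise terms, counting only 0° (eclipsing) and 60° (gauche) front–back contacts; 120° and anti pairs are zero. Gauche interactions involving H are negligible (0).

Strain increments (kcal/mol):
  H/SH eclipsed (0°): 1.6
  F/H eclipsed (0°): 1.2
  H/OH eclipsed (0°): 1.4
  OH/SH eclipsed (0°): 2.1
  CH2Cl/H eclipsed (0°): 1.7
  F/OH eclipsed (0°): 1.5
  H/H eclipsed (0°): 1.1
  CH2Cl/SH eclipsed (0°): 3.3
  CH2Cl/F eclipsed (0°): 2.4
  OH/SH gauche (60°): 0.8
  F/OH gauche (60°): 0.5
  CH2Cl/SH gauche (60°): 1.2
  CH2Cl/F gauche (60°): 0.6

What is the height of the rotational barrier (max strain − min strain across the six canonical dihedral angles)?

4.5 kcal/mol

CH2Cl at 0° (eclipsed): F–CH2Cl eclipsed, H–OH eclipsed, SH–H eclipsed; 2.4 + 1.4 + 1.6 = 5.4 kcal/mol.
CH2Cl at 60° (staggered): F–CH2Cl gauche, SH–OH gauche; 0.6 + 0.8 = 1.4 kcal/mol.
CH2Cl at 120° (eclipsed): F–H eclipsed, H–CH2Cl eclipsed, SH–OH eclipsed; 1.2 + 1.7 + 2.1 = 5.0 kcal/mol.
CH2Cl at 180° (staggered): F–OH gauche, SH–CH2Cl gauche, SH–OH gauche; 0.5 + 1.2 + 0.8 = 2.5 kcal/mol.
CH2Cl at 240° (eclipsed): F–OH eclipsed, H–H eclipsed, SH–CH2Cl eclipsed; 1.5 + 1.1 + 3.3 = 5.9 kcal/mol.
CH2Cl at 300° (staggered): F–CH2Cl gauche, F–OH gauche, SH–CH2Cl gauche; 0.6 + 0.5 + 1.2 = 2.3 kcal/mol.
Max at 240° (5.9 kcal/mol), min at 60° (1.4 kcal/mol); barrier = 4.5 kcal/mol.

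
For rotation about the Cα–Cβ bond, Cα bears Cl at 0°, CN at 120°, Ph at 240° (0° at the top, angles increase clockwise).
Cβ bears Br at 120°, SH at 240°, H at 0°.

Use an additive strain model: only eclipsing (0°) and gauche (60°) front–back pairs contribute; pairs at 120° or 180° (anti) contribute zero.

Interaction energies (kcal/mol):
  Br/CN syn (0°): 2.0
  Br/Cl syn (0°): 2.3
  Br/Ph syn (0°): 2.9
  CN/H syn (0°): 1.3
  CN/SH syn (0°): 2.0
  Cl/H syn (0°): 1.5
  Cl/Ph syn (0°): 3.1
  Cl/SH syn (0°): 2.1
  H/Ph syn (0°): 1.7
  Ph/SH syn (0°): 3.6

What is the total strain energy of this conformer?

7.1 kcal/mol

This conformer (eclipsed): Cl–H eclipsed, CN–Br eclipsed, Ph–SH eclipsed; 1.5 + 2.0 + 3.6 = 7.1 kcal/mol.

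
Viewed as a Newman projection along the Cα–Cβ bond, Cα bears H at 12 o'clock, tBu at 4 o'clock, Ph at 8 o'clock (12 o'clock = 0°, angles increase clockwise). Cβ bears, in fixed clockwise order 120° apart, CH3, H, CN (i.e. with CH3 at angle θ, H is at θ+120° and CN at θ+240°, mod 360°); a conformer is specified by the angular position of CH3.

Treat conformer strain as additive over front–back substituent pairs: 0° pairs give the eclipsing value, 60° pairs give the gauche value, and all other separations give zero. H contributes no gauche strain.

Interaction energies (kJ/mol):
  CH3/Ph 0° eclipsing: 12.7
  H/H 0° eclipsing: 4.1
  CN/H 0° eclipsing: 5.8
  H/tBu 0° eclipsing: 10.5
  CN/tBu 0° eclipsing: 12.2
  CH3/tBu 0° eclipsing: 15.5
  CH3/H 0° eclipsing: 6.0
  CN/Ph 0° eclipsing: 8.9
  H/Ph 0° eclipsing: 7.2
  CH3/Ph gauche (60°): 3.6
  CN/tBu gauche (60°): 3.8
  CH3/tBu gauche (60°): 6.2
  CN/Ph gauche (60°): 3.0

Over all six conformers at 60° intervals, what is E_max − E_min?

CH3 at 0° (eclipsed): H(0°)/CH3(0°) eclipsed 6.0; tBu(120°)/H(120°) eclipsed 10.5; Ph(240°)/CN(240°) eclipsed 8.9 → 25.4 kJ/mol.
CH3 at 60° (staggered): tBu(120°)/CH3(60°) gauche 6.2; Ph(240°)/CN(300°) gauche 3.0 → 9.2 kJ/mol.
CH3 at 120° (eclipsed): H(0°)/CN(0°) eclipsed 5.8; tBu(120°)/CH3(120°) eclipsed 15.5; Ph(240°)/H(240°) eclipsed 7.2 → 28.5 kJ/mol.
CH3 at 180° (staggered): tBu(120°)/CH3(180°) gauche 6.2; tBu(120°)/CN(60°) gauche 3.8; Ph(240°)/CH3(180°) gauche 3.6 → 13.6 kJ/mol.
CH3 at 240° (eclipsed): H(0°)/H(0°) eclipsed 4.1; tBu(120°)/CN(120°) eclipsed 12.2; Ph(240°)/CH3(240°) eclipsed 12.7 → 29.0 kJ/mol.
CH3 at 300° (staggered): tBu(120°)/CN(180°) gauche 3.8; Ph(240°)/CH3(300°) gauche 3.6; Ph(240°)/CN(180°) gauche 3.0 → 10.4 kJ/mol.
Max at 240° (29.0 kJ/mol), min at 60° (9.2 kJ/mol); barrier = 19.8 kJ/mol.

19.8 kJ/mol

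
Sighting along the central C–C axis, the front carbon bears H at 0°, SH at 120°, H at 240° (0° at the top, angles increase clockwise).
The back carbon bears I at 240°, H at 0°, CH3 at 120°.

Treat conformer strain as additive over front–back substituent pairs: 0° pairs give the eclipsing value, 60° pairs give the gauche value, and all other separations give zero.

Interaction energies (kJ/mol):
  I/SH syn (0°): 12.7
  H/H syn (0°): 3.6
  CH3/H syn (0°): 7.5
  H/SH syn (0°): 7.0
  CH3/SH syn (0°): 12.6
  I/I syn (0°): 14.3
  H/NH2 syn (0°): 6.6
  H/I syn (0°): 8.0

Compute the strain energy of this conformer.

This conformer (eclipsed): H(0°)/H(0°) eclipsed 3.6; SH(120°)/CH3(120°) eclipsed 12.6; H(240°)/I(240°) eclipsed 8.0 → 24.2 kJ/mol.

24.2 kJ/mol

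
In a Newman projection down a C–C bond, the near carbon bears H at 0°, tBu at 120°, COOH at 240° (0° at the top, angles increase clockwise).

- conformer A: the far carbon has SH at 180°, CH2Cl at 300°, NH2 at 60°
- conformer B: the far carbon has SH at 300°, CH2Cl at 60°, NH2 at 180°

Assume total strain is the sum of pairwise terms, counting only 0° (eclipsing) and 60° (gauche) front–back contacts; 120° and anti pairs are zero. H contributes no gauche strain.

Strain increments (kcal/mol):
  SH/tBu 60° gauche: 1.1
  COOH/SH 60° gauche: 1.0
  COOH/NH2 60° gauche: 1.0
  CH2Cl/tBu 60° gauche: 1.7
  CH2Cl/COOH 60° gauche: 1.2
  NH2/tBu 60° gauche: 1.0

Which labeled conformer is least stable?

B

A (staggered): tBu–SH gauche, tBu–NH2 gauche, COOH–SH gauche, COOH–CH2Cl gauche; 1.1 + 1.0 + 1.0 + 1.2 = 4.3 kcal/mol.
B (staggered): tBu–CH2Cl gauche, tBu–NH2 gauche, COOH–SH gauche, COOH–NH2 gauche; 1.7 + 1.0 + 1.0 + 1.0 = 4.7 kcal/mol.
B has the highest total (4.7 kcal/mol).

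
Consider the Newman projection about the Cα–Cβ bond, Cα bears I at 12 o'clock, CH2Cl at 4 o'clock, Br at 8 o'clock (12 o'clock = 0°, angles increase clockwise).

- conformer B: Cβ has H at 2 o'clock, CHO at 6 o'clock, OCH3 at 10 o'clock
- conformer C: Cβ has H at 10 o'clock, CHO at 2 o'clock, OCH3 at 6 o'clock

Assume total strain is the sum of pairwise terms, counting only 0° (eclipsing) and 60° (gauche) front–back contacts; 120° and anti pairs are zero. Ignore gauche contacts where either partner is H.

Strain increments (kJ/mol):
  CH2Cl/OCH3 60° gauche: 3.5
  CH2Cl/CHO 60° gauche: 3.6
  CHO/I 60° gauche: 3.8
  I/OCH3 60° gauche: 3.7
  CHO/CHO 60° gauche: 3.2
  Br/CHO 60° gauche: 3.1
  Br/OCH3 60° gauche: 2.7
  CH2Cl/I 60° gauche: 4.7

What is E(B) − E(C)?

B (staggered): I–OCH3 gauche, CH2Cl–CHO gauche, Br–CHO gauche, Br–OCH3 gauche; 3.7 + 3.6 + 3.1 + 2.7 = 13.1 kJ/mol.
C (staggered): I–CHO gauche, CH2Cl–CHO gauche, CH2Cl–OCH3 gauche, Br–OCH3 gauche; 3.8 + 3.6 + 3.5 + 2.7 = 13.6 kJ/mol.
E(B) − E(C) = 13.1 − 13.6 = -0.5 kJ/mol.

-0.5 kJ/mol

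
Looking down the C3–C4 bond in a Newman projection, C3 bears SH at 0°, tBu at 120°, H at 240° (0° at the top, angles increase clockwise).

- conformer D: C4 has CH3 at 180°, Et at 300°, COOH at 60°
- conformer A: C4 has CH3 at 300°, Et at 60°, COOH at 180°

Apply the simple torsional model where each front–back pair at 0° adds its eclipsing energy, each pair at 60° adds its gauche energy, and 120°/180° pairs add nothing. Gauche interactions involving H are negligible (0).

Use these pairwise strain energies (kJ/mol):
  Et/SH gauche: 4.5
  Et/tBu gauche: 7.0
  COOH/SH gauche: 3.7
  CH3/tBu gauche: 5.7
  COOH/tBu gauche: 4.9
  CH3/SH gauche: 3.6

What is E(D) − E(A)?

D (staggered): SH–Et gauche, SH–COOH gauche, tBu–CH3 gauche, tBu–COOH gauche; 4.5 + 3.7 + 5.7 + 4.9 = 18.8 kJ/mol.
A (staggered): SH–CH3 gauche, SH–Et gauche, tBu–Et gauche, tBu–COOH gauche; 3.6 + 4.5 + 7.0 + 4.9 = 20.0 kJ/mol.
E(D) − E(A) = 18.8 − 20.0 = -1.2 kJ/mol.

-1.2 kJ/mol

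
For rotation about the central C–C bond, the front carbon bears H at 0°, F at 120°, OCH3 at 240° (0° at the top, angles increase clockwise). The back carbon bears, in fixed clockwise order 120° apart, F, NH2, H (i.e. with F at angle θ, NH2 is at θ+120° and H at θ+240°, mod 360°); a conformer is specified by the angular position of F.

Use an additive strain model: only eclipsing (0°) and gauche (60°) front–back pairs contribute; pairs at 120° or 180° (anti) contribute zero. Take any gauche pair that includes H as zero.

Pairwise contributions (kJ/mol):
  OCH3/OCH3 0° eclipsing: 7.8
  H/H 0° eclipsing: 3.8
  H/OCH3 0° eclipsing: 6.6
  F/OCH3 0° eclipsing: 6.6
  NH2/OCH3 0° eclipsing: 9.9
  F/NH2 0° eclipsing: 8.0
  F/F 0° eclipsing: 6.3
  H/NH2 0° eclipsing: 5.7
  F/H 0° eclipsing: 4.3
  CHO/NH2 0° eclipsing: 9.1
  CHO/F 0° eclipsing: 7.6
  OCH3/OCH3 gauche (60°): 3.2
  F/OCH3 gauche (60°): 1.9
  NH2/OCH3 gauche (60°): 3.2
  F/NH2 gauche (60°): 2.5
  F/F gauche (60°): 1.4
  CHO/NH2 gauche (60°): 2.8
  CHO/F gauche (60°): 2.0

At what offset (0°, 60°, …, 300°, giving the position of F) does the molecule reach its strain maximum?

F at 0° (eclipsed): H–F eclipsed, F–NH2 eclipsed, OCH3–H eclipsed; 4.3 + 8.0 + 6.6 = 18.9 kJ/mol.
F at 60° (staggered): F–F gauche, F–NH2 gauche, OCH3–NH2 gauche; 1.4 + 2.5 + 3.2 = 7.1 kJ/mol.
F at 120° (eclipsed): H–H eclipsed, F–F eclipsed, OCH3–NH2 eclipsed; 3.8 + 6.3 + 9.9 = 20.0 kJ/mol.
F at 180° (staggered): F–F gauche, OCH3–F gauche, OCH3–NH2 gauche; 1.4 + 1.9 + 3.2 = 6.5 kJ/mol.
F at 240° (eclipsed): H–NH2 eclipsed, F–H eclipsed, OCH3–F eclipsed; 5.7 + 4.3 + 6.6 = 16.6 kJ/mol.
F at 300° (staggered): F–NH2 gauche, OCH3–F gauche; 2.5 + 1.9 = 4.4 kJ/mol.
The maximum (20.0 kJ/mol) occurs with F at 120°.

120°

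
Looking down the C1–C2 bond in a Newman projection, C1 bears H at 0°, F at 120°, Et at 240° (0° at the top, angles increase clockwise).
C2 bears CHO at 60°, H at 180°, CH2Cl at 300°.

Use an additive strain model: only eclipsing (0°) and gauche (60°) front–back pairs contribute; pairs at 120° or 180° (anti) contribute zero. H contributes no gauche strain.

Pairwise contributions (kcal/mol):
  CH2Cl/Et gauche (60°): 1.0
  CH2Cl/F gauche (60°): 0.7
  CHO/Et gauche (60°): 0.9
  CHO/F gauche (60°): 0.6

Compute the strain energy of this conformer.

1.6 kcal/mol

This conformer (staggered): F(120°)/CHO(60°) gauche 0.6; Et(240°)/CH2Cl(300°) gauche 1.0 → 1.6 kcal/mol.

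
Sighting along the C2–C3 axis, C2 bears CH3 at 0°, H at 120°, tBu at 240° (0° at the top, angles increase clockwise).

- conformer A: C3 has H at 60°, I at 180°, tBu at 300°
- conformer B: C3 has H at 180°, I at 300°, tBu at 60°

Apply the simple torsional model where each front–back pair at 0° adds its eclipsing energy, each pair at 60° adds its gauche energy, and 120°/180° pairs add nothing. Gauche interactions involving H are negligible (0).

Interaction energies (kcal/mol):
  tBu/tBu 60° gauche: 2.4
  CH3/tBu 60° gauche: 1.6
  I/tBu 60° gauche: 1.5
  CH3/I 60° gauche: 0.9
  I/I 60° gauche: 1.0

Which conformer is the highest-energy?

A (staggered): CH3(0°)/tBu(300°) gauche 1.6; tBu(240°)/I(180°) gauche 1.5; tBu(240°)/tBu(300°) gauche 2.4 → 5.5 kcal/mol.
B (staggered): CH3(0°)/I(300°) gauche 0.9; CH3(0°)/tBu(60°) gauche 1.6; tBu(240°)/I(300°) gauche 1.5 → 4.0 kcal/mol.
A has the highest total (5.5 kcal/mol).

A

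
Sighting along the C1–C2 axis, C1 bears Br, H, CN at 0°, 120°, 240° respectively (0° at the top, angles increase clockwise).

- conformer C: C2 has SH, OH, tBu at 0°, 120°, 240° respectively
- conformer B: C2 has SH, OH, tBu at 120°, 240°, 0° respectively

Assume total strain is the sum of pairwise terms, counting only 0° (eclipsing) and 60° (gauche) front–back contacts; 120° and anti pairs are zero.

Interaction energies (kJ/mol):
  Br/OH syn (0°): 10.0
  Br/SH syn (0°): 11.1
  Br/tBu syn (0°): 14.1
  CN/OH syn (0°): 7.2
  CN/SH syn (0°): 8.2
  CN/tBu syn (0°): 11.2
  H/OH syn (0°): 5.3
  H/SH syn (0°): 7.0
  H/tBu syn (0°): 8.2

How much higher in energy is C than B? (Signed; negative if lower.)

C is eclipsed. Br at 0° is eclipsed with SH at 0° (11.1); H at 120° is eclipsed with OH at 120° (5.3); CN at 240° is eclipsed with tBu at 240° (11.2). Total 27.6 kJ/mol.
B is eclipsed. Br at 0° is eclipsed with tBu at 0° (14.1); H at 120° is eclipsed with SH at 120° (7.0); CN at 240° is eclipsed with OH at 240° (7.2). Total 28.3 kJ/mol.
E(C) − E(B) = 27.6 − 28.3 = -0.7 kJ/mol.

-0.7 kJ/mol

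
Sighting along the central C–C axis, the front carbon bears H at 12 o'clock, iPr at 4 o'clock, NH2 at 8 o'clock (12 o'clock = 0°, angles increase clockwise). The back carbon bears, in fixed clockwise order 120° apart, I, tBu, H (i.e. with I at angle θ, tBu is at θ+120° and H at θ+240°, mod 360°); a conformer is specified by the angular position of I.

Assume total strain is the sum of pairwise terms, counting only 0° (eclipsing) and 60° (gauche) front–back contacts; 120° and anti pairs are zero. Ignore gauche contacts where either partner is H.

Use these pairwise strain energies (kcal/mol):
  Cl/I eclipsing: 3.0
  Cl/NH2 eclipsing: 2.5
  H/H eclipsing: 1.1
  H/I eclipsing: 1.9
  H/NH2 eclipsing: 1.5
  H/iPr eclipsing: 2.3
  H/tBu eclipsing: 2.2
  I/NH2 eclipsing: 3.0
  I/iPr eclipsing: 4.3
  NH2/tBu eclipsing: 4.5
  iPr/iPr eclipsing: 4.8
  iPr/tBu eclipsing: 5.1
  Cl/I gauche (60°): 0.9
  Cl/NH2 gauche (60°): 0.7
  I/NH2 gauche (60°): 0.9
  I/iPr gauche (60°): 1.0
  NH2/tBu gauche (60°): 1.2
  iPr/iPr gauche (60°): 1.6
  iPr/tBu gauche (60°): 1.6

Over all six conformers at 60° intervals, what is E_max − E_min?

7.4 kcal/mol

I at 0° is eclipsed. H at 0° is eclipsed with I at 0° (1.9); iPr at 120° is eclipsed with tBu at 120° (5.1); NH2 at 240° is eclipsed with H at 240° (1.5). Total 8.5 kcal/mol.
I at 60° is staggered. iPr at 120° is gauche with I at 60° (1.0); iPr at 120° is gauche with tBu at 180° (1.6); NH2 at 240° is gauche with tBu at 180° (1.2). Total 3.8 kcal/mol.
I at 120° is eclipsed. H at 0° is eclipsed with H at 0° (1.1); iPr at 120° is eclipsed with I at 120° (4.3); NH2 at 240° is eclipsed with tBu at 240° (4.5). Total 9.9 kcal/mol.
I at 180° is staggered. iPr at 120° is gauche with I at 180° (1.0); NH2 at 240° is gauche with I at 180° (0.9); NH2 at 240° is gauche with tBu at 300° (1.2). Total 3.1 kcal/mol.
I at 240° is eclipsed. H at 0° is eclipsed with tBu at 0° (2.2); iPr at 120° is eclipsed with H at 120° (2.3); NH2 at 240° is eclipsed with I at 240° (3.0). Total 7.5 kcal/mol.
I at 300° is staggered. iPr at 120° is gauche with tBu at 60° (1.6); NH2 at 240° is gauche with I at 300° (0.9). Total 2.5 kcal/mol.
Max at 120° (9.9 kcal/mol), min at 300° (2.5 kcal/mol); barrier = 7.4 kcal/mol.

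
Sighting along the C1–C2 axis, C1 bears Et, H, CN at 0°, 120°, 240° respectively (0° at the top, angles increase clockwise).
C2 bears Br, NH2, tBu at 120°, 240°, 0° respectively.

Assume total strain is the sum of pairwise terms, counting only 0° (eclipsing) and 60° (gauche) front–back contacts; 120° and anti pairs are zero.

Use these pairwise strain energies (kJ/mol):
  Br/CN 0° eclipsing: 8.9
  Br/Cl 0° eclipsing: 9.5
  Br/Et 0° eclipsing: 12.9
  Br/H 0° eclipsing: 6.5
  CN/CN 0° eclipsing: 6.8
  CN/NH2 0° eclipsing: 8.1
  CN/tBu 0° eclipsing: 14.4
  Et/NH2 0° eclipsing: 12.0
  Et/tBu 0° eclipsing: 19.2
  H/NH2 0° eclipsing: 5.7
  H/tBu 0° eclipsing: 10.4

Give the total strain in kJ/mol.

This conformer is eclipsed. Et at 0° is eclipsed with tBu at 0° (19.2); H at 120° is eclipsed with Br at 120° (6.5); CN at 240° is eclipsed with NH2 at 240° (8.1). Total 33.8 kJ/mol.

33.8 kJ/mol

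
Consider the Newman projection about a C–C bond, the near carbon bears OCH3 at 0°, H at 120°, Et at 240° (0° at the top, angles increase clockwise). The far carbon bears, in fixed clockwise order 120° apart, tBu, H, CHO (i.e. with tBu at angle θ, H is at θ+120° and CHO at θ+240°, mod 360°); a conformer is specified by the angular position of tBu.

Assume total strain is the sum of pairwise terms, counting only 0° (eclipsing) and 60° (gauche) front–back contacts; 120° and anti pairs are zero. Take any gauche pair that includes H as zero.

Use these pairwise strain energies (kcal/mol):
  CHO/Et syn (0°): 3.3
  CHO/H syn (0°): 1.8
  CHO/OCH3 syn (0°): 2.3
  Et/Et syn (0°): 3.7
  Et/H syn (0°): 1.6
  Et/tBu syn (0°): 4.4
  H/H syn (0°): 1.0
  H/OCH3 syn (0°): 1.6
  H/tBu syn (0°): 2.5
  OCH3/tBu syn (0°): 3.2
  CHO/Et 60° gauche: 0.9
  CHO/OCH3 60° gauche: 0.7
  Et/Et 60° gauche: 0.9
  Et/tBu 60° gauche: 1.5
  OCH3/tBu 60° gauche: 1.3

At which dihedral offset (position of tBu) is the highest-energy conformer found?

tBu at 0° is eclipsed. OCH3 at 0° is eclipsed with tBu at 0° (3.2); H at 120° is eclipsed with H at 120° (1.0); Et at 240° is eclipsed with CHO at 240° (3.3). Total 7.5 kcal/mol.
tBu at 60° is staggered. OCH3 at 0° is gauche with tBu at 60° (1.3); OCH3 at 0° is gauche with CHO at 300° (0.7); Et at 240° is gauche with CHO at 300° (0.9). Total 2.9 kcal/mol.
tBu at 120° is eclipsed. OCH3 at 0° is eclipsed with CHO at 0° (2.3); H at 120° is eclipsed with tBu at 120° (2.5); Et at 240° is eclipsed with H at 240° (1.6). Total 6.4 kcal/mol.
tBu at 180° is staggered. OCH3 at 0° is gauche with CHO at 60° (0.7); Et at 240° is gauche with tBu at 180° (1.5). Total 2.2 kcal/mol.
tBu at 240° is eclipsed. OCH3 at 0° is eclipsed with H at 0° (1.6); H at 120° is eclipsed with CHO at 120° (1.8); Et at 240° is eclipsed with tBu at 240° (4.4). Total 7.8 kcal/mol.
tBu at 300° is staggered. OCH3 at 0° is gauche with tBu at 300° (1.3); Et at 240° is gauche with tBu at 300° (1.5); Et at 240° is gauche with CHO at 180° (0.9). Total 3.7 kcal/mol.
The maximum (7.8 kcal/mol) occurs with tBu at 240°.

240°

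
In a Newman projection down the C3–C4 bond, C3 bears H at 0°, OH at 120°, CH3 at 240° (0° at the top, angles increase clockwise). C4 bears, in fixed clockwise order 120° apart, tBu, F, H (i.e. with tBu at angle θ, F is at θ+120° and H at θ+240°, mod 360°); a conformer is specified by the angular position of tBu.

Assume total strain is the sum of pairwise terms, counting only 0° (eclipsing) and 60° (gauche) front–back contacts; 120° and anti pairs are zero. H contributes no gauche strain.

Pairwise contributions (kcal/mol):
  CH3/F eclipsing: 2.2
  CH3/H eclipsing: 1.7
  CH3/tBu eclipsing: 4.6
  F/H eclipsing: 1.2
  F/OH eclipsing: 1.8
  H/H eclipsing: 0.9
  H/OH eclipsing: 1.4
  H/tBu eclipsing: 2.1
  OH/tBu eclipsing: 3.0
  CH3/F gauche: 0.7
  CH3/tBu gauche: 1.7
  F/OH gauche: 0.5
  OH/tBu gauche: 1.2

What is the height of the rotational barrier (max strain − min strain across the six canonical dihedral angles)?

tBu at 0° (eclipsed): H(0°)/tBu(0°) eclipsed 2.1; OH(120°)/F(120°) eclipsed 1.8; CH3(240°)/H(240°) eclipsed 1.7 → 5.6 kcal/mol.
tBu at 60° (staggered): OH(120°)/tBu(60°) gauche 1.2; OH(120°)/F(180°) gauche 0.5; CH3(240°)/F(180°) gauche 0.7 → 2.4 kcal/mol.
tBu at 120° (eclipsed): H(0°)/H(0°) eclipsed 0.9; OH(120°)/tBu(120°) eclipsed 3.0; CH3(240°)/F(240°) eclipsed 2.2 → 6.1 kcal/mol.
tBu at 180° (staggered): OH(120°)/tBu(180°) gauche 1.2; CH3(240°)/tBu(180°) gauche 1.7; CH3(240°)/F(300°) gauche 0.7 → 3.6 kcal/mol.
tBu at 240° (eclipsed): H(0°)/F(0°) eclipsed 1.2; OH(120°)/H(120°) eclipsed 1.4; CH3(240°)/tBu(240°) eclipsed 4.6 → 7.2 kcal/mol.
tBu at 300° (staggered): OH(120°)/F(60°) gauche 0.5; CH3(240°)/tBu(300°) gauche 1.7 → 2.2 kcal/mol.
Max at 240° (7.2 kcal/mol), min at 300° (2.2 kcal/mol); barrier = 5.0 kcal/mol.

5.0 kcal/mol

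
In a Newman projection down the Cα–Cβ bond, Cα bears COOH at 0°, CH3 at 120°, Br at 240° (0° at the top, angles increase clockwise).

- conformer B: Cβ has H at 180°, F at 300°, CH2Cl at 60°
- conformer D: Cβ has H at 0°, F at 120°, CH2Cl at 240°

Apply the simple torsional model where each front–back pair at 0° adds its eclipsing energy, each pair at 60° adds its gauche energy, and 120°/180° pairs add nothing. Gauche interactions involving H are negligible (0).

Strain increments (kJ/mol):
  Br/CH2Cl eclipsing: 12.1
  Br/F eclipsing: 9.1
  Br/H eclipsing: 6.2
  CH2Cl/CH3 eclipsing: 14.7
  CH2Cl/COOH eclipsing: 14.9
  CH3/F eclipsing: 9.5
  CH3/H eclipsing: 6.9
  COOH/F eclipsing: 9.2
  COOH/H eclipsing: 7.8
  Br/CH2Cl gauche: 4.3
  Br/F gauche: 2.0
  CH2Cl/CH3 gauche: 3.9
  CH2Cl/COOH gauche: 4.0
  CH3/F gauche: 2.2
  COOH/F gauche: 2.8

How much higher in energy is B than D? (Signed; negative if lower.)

B is staggered. COOH at 0° is gauche with F at 300° (2.8); COOH at 0° is gauche with CH2Cl at 60° (4.0); CH3 at 120° is gauche with CH2Cl at 60° (3.9); Br at 240° is gauche with F at 300° (2.0). Total 12.7 kJ/mol.
D is eclipsed. COOH at 0° is eclipsed with H at 0° (7.8); CH3 at 120° is eclipsed with F at 120° (9.5); Br at 240° is eclipsed with CH2Cl at 240° (12.1). Total 29.4 kJ/mol.
E(B) − E(D) = 12.7 − 29.4 = -16.7 kJ/mol.

-16.7 kJ/mol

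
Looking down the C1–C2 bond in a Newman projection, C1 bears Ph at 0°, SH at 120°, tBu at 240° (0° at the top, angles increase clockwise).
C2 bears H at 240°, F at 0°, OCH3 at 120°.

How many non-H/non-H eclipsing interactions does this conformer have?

2

Non-H eclipsing pairs: Ph(0°)/F(0°); SH(120°)/OCH3(120°) — 2 interactions.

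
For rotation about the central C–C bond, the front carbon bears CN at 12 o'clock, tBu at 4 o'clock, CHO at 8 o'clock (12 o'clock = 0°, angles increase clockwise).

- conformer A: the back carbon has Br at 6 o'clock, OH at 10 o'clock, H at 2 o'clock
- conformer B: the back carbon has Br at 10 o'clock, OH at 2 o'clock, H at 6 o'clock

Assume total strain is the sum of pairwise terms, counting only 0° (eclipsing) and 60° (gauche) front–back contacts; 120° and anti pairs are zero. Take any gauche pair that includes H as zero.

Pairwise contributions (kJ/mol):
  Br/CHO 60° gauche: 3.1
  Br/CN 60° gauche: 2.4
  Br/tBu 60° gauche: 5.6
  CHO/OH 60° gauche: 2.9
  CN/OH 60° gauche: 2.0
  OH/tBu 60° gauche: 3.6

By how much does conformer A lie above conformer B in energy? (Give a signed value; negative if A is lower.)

+2.5 kJ/mol

A is staggered. CN at 0° is gauche with OH at 300° (2.0); tBu at 120° is gauche with Br at 180° (5.6); CHO at 240° is gauche with Br at 180° (3.1); CHO at 240° is gauche with OH at 300° (2.9). Total 13.6 kJ/mol.
B is staggered. CN at 0° is gauche with Br at 300° (2.4); CN at 0° is gauche with OH at 60° (2.0); tBu at 120° is gauche with OH at 60° (3.6); CHO at 240° is gauche with Br at 300° (3.1). Total 11.1 kJ/mol.
E(A) − E(B) = 13.6 − 11.1 = +2.5 kJ/mol.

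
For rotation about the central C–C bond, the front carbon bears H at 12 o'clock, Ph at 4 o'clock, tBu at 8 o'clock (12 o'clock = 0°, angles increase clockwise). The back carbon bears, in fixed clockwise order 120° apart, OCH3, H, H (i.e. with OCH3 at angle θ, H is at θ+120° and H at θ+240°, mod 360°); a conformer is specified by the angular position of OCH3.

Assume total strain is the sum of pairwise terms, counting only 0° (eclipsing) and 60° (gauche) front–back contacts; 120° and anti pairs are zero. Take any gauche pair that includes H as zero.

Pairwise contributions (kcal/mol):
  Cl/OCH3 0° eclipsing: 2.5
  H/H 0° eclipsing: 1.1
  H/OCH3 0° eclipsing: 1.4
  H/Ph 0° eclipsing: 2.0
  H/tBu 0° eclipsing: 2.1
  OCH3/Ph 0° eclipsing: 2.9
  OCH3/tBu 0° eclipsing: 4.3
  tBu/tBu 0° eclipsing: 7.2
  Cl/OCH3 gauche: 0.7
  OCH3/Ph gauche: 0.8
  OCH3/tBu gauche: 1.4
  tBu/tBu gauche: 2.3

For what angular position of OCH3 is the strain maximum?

OCH3 at 0° (eclipsed): H(0°)/OCH3(0°) eclipsed 1.4; Ph(120°)/H(120°) eclipsed 2.0; tBu(240°)/H(240°) eclipsed 2.1 → 5.5 kcal/mol.
OCH3 at 60° (staggered): Ph(120°)/OCH3(60°) gauche 0.8 → 0.8 kcal/mol.
OCH3 at 120° (eclipsed): H(0°)/H(0°) eclipsed 1.1; Ph(120°)/OCH3(120°) eclipsed 2.9; tBu(240°)/H(240°) eclipsed 2.1 → 6.1 kcal/mol.
OCH3 at 180° (staggered): Ph(120°)/OCH3(180°) gauche 0.8; tBu(240°)/OCH3(180°) gauche 1.4 → 2.2 kcal/mol.
OCH3 at 240° (eclipsed): H(0°)/H(0°) eclipsed 1.1; Ph(120°)/H(120°) eclipsed 2.0; tBu(240°)/OCH3(240°) eclipsed 4.3 → 7.4 kcal/mol.
OCH3 at 300° (staggered): tBu(240°)/OCH3(300°) gauche 1.4 → 1.4 kcal/mol.
The maximum (7.4 kcal/mol) occurs with OCH3 at 240°.

240°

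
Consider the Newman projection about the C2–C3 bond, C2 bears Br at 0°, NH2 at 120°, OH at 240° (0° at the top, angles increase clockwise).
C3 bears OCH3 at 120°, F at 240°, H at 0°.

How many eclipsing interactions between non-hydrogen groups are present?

2

Non-H eclipsing pairs: NH2(120°)/OCH3(120°); OH(240°)/F(240°) — 2 interactions.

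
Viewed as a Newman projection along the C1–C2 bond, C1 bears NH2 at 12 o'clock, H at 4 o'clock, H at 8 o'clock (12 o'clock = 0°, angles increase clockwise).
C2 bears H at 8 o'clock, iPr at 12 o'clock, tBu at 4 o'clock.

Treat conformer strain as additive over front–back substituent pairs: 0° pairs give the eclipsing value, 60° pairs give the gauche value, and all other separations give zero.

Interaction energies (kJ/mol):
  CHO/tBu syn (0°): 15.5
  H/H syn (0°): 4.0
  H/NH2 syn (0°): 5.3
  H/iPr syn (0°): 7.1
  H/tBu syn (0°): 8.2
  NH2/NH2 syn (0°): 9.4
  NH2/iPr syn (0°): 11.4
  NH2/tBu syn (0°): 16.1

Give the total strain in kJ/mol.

This conformer (eclipsed): NH2(0°)/iPr(0°) eclipsed 11.4; H(120°)/tBu(120°) eclipsed 8.2; H(240°)/H(240°) eclipsed 4.0 → 23.6 kJ/mol.

23.6 kJ/mol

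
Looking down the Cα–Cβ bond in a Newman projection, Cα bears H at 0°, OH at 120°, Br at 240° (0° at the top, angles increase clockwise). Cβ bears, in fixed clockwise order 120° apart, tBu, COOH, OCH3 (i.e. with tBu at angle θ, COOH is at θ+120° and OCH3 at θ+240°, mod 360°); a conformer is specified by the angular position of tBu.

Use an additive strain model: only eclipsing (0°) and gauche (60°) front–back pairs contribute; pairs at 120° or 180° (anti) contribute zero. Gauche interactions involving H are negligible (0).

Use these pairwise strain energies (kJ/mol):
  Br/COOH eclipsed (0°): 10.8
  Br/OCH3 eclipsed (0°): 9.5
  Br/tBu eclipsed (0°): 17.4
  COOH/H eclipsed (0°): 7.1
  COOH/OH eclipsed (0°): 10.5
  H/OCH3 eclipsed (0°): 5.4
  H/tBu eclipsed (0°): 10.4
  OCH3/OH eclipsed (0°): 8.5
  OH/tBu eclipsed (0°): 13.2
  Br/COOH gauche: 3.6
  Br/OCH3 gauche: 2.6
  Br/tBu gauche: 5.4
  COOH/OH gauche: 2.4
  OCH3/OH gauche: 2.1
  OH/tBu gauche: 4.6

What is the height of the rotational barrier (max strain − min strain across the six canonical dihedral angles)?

tBu at 0° (eclipsed): H–tBu eclipsed, OH–COOH eclipsed, Br–OCH3 eclipsed; 10.4 + 10.5 + 9.5 = 30.4 kJ/mol.
tBu at 60° (staggered): OH–tBu gauche, OH–COOH gauche, Br–COOH gauche, Br–OCH3 gauche; 4.6 + 2.4 + 3.6 + 2.6 = 13.2 kJ/mol.
tBu at 120° (eclipsed): H–OCH3 eclipsed, OH–tBu eclipsed, Br–COOH eclipsed; 5.4 + 13.2 + 10.8 = 29.4 kJ/mol.
tBu at 180° (staggered): OH–tBu gauche, OH–OCH3 gauche, Br–tBu gauche, Br–COOH gauche; 4.6 + 2.1 + 5.4 + 3.6 = 15.7 kJ/mol.
tBu at 240° (eclipsed): H–COOH eclipsed, OH–OCH3 eclipsed, Br–tBu eclipsed; 7.1 + 8.5 + 17.4 = 33.0 kJ/mol.
tBu at 300° (staggered): OH–COOH gauche, OH–OCH3 gauche, Br–tBu gauche, Br–OCH3 gauche; 2.4 + 2.1 + 5.4 + 2.6 = 12.5 kJ/mol.
Max at 240° (33.0 kJ/mol), min at 300° (12.5 kJ/mol); barrier = 20.5 kJ/mol.

20.5 kJ/mol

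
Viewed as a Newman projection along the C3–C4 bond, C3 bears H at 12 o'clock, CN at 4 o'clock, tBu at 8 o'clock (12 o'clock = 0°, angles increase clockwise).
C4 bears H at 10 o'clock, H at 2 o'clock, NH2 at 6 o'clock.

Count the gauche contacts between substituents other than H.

2

Non-H gauche pairs: CN(120°)/NH2(180°); tBu(240°)/NH2(180°) — 2 interactions.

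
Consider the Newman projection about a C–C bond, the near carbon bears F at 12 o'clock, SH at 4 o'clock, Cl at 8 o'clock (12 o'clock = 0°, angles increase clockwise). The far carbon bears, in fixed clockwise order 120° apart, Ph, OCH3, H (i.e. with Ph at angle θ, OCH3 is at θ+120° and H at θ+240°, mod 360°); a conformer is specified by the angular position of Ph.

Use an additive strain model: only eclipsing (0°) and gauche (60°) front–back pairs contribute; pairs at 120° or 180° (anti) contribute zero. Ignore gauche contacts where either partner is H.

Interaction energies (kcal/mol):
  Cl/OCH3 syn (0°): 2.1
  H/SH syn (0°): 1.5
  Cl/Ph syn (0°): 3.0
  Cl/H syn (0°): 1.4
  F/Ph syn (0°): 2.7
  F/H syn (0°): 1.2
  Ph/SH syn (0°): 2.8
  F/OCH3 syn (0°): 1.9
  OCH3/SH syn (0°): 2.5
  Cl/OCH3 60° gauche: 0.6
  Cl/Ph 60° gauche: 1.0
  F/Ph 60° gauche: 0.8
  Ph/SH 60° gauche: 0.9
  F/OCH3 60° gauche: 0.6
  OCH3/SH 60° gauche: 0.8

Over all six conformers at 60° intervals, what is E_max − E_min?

3.5 kcal/mol

Ph at 0° (eclipsed): F(0°)/Ph(0°) eclipsed 2.7; SH(120°)/OCH3(120°) eclipsed 2.5; Cl(240°)/H(240°) eclipsed 1.4 → 6.6 kcal/mol.
Ph at 60° (staggered): F(0°)/Ph(60°) gauche 0.8; SH(120°)/Ph(60°) gauche 0.9; SH(120°)/OCH3(180°) gauche 0.8; Cl(240°)/OCH3(180°) gauche 0.6 → 3.1 kcal/mol.
Ph at 120° (eclipsed): F(0°)/H(0°) eclipsed 1.2; SH(120°)/Ph(120°) eclipsed 2.8; Cl(240°)/OCH3(240°) eclipsed 2.1 → 6.1 kcal/mol.
Ph at 180° (staggered): F(0°)/OCH3(300°) gauche 0.6; SH(120°)/Ph(180°) gauche 0.9; Cl(240°)/Ph(180°) gauche 1.0; Cl(240°)/OCH3(300°) gauche 0.6 → 3.1 kcal/mol.
Ph at 240° (eclipsed): F(0°)/OCH3(0°) eclipsed 1.9; SH(120°)/H(120°) eclipsed 1.5; Cl(240°)/Ph(240°) eclipsed 3.0 → 6.4 kcal/mol.
Ph at 300° (staggered): F(0°)/Ph(300°) gauche 0.8; F(0°)/OCH3(60°) gauche 0.6; SH(120°)/OCH3(60°) gauche 0.8; Cl(240°)/Ph(300°) gauche 1.0 → 3.2 kcal/mol.
Max at 0° (6.6 kcal/mol), min at 60° (3.1 kcal/mol); barrier = 3.5 kcal/mol.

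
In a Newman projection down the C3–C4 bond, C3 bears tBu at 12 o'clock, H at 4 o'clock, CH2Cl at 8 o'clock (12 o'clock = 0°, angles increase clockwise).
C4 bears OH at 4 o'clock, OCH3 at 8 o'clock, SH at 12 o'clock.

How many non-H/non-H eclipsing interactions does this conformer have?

2

Non-H eclipsing pairs: tBu(0°)/SH(0°); CH2Cl(240°)/OCH3(240°) — 2 interactions.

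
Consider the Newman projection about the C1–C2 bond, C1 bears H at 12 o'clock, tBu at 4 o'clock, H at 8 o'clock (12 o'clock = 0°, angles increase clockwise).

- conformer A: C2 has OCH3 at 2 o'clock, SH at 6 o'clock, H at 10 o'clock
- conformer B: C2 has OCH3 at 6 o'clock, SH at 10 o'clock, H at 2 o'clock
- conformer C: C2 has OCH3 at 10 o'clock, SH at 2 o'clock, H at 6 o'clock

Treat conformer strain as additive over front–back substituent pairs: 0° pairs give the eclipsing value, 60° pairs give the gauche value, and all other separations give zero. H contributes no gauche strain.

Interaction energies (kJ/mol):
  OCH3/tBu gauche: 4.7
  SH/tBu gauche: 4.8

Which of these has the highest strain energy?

A

A is staggered. tBu at 120° is gauche with OCH3 at 60° (4.7); tBu at 120° is gauche with SH at 180° (4.8). Total 9.5 kJ/mol.
B is staggered. tBu at 120° is gauche with OCH3 at 180° (4.7). Total 4.7 kJ/mol.
C is staggered. tBu at 120° is gauche with SH at 60° (4.8). Total 4.8 kJ/mol.
A has the highest total (9.5 kJ/mol).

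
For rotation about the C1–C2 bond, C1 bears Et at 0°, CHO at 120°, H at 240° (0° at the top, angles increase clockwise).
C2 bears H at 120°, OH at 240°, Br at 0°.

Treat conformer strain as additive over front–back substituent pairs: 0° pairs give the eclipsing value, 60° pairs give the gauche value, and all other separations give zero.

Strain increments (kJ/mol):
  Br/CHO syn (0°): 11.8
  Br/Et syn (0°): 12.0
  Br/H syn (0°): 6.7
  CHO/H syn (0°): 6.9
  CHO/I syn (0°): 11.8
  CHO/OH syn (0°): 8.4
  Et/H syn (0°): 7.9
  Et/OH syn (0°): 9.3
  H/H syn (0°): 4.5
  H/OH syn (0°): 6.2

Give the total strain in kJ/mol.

This conformer (eclipsed): Et(0°)/Br(0°) eclipsed 12.0; CHO(120°)/H(120°) eclipsed 6.9; H(240°)/OH(240°) eclipsed 6.2 → 25.1 kJ/mol.

25.1 kJ/mol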